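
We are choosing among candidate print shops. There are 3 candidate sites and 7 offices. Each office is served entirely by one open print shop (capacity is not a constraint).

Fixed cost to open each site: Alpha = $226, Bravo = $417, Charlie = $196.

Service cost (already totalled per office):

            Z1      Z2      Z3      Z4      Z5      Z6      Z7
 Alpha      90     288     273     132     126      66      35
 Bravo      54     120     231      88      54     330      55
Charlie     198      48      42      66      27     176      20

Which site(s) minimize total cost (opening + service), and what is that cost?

Open Charlie only; minimum total cost 773.

For any fixed open set, each office goes to its cheapest open site; total = fixed + service.
{Charlie}: Z1→Charlie 198, Z2→Charlie 48, Z3→Charlie 42, Z4→Charlie 66, Z5→Charlie 27, Z6→Charlie 176, Z7→Charlie 20. Service 577; fixed 196; total 773.
{Alpha, Charlie}: service 359 + fixed 422 = 781
{Bravo, Charlie}: Z1→Bravo 54, Z2→Charlie 48, Z3→Charlie 42, Z4→Charlie 66, Z5→Charlie 27, Z6→Charlie 176, Z7→Charlie 20. Service 433; fixed 613; total 1046.
{Alpha, Bravo, Charlie}: Z1→Bravo 54, Z2→Charlie 48, Z3→Charlie 42, Z4→Charlie 66, Z5→Charlie 27, Z6→Alpha 66, Z7→Charlie 20. Service 323; fixed 839; total 1162.
No other subset beats 773.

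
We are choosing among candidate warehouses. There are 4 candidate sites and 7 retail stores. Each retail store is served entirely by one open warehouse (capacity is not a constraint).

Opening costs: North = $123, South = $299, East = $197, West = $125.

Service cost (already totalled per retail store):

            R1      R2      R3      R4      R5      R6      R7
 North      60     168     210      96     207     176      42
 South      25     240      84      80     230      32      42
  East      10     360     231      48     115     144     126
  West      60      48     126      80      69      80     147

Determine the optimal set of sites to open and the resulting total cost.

For any fixed open set, each retail store goes to its cheapest open site; total = fixed + service.
{West}: R1→West 60, R2→West 48, R3→West 126, R4→West 80, R5→West 69, R6→West 80, R7→West 147. Service 610; fixed 125; total 735.
{North, West}: service 505 + fixed 248 = 753
{South, West}: service 380 + fixed 424 = 804
{North, South, East, West}: service 333 + fixed 744 = 1077
No other subset beats 735.

Open West only; minimum total cost 735.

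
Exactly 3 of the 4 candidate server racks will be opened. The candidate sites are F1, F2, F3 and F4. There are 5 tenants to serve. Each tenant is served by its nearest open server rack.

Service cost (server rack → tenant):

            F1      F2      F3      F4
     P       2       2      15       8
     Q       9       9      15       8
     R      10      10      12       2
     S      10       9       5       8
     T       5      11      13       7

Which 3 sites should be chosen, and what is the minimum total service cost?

With exactly 3 open, each tenant uses its cheapest among the chosen.
{F1, F3, F4}: P→F1 2, Q→F4 8, R→F4 2, S→F3 5, T→F1 5. Service cost 22.
{F2, F3, F4}: service cost 24
{F1, F2, F4}: service cost 25
Among all 4 size-3 choices, {F1, F3, F4} is lowest.

Choose F1, F3 and F4; total service cost 22.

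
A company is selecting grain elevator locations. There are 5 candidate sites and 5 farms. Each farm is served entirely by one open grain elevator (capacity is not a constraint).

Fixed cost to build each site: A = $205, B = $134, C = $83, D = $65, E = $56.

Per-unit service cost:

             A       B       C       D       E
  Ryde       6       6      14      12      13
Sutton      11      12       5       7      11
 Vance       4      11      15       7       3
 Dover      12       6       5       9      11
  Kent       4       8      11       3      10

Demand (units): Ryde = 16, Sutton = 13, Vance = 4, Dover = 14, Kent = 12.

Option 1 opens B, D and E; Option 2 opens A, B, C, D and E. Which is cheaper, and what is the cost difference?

Option 1 is cheaper by 248.

Option 1: {B, D, E}: Ryde→B 6·16=96, Sutton→D 7·13=91, Vance→E 3·4=12, Dover→B 6·14=84, Kent→D 3·12=36. Service 319; fixed 255; total 574.
Option 2: {A, B, C, D, E}: Ryde→A 6·16=96, Sutton→C 5·13=65, Vance→E 3·4=12, Dover→C 5·14=70, Kent→D 3·12=36. Service 279; fixed 543; total 822.
Difference: |574 − 822| = 248.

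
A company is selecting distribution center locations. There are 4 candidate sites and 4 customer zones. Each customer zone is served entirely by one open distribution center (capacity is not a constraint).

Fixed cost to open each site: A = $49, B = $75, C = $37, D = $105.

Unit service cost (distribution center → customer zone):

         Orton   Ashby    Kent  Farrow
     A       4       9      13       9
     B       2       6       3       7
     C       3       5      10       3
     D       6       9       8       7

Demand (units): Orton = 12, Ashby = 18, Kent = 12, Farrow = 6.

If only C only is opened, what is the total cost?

Each customer zone is assigned to its cheapest site among the open ones.
{C}: Orton→C 3·12=36, Ashby→C 5·18=90, Kent→C 10·12=120, Farrow→C 3·6=18. Service 264; fixed 37; total 301.

Total cost: 301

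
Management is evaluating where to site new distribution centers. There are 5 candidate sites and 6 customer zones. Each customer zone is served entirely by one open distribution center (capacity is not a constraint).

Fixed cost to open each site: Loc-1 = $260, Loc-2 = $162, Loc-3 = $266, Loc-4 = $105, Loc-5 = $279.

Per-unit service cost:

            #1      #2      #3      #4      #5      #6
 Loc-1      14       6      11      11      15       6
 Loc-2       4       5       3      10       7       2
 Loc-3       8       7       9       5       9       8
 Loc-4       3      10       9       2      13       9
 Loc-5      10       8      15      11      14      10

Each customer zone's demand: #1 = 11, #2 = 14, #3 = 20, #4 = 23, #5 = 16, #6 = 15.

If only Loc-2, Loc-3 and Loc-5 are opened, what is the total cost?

Total cost: 1138

Each customer zone is assigned to its cheapest site among the open ones.
{Loc-2, Loc-3, Loc-5}: #1→Loc-2 4·11=44, #2→Loc-2 5·14=70, #3→Loc-2 3·20=60, #4→Loc-3 5·23=115, #5→Loc-2 7·16=112, #6→Loc-2 2·15=30. Service 431; fixed 707; total 1138.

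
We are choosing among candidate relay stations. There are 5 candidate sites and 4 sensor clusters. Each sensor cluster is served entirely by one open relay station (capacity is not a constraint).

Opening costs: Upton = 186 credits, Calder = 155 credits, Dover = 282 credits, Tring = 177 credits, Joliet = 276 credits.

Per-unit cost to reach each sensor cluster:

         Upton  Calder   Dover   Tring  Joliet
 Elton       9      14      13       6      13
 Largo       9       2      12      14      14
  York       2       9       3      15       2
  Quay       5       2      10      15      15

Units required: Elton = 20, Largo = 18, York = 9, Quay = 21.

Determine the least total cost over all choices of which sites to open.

For any fixed open set, each sensor cluster goes to its cheapest open site; total = fixed + service.
{Calder}: Elton→Calder 14·20=280, Largo→Calder 2·18=36, York→Calder 9·9=81, Quay→Calder 2·21=42. Service 439; fixed 155; total 594.
{Calder, Tring}: service 279 + fixed 332 = 611
{Upton, Calder}: Elton→Upton 9·20=180, Largo→Calder 2·18=36, York→Upton 2·9=18, Quay→Calder 2·21=42. Service 276; fixed 341; total 617.
{Upton, Calder, Dover, Tring, Joliet}: service 216 + fixed 1076 = 1292
No other subset beats 594.

Minimum total cost: 594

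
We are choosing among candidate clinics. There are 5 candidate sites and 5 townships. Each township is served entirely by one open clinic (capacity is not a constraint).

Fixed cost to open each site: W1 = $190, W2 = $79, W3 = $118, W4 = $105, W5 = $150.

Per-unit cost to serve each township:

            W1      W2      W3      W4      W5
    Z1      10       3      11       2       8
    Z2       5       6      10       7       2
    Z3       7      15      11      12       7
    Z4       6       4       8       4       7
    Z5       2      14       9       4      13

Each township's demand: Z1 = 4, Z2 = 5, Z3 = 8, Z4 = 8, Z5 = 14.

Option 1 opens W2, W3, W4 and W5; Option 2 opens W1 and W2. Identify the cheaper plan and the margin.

Option 1: {W2, W3, W4, W5}: Z1→W4 2·4=8, Z2→W5 2·5=10, Z3→W5 7·8=56, Z4→W2 4·8=32, Z5→W4 4·14=56. Service 162; fixed 452; total 614.
Option 2: {W1, W2}: Z1→W2 3·4=12, Z2→W1 5·5=25, Z3→W1 7·8=56, Z4→W2 4·8=32, Z5→W1 2·14=28. Service 153; fixed 269; total 422.
Difference: |614 − 422| = 192.

Option 2 is cheaper by 192.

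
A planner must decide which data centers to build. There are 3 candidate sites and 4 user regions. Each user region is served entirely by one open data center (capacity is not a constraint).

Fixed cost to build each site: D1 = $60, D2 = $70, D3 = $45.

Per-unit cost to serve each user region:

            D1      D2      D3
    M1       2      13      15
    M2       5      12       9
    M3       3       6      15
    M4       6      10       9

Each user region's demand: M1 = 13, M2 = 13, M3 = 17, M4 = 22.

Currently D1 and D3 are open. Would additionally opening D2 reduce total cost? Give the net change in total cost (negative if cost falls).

No — net change +70 (cost rises by 70).

Current service cost with {D1, D3}: 274.
Adding D2: each user region re-picks its cheapest; new service cost 274, saving 0.
Extra fixed cost: 70. Net change = 70 − 0 = 70.
(Totals: 379 → 449.)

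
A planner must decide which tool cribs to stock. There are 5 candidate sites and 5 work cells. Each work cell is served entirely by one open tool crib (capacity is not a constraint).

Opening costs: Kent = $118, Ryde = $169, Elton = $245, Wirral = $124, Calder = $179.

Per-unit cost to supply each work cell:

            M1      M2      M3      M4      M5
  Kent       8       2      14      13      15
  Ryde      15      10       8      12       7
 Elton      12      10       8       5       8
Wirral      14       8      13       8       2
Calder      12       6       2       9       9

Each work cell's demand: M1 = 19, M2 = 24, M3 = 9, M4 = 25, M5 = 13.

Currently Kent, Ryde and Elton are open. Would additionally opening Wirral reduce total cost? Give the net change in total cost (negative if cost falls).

Current service cost with {Kent, Ryde, Elton}: 488.
Adding Wirral: each work cell re-picks its cheapest; new service cost 423, saving 65.
Extra fixed cost: 124. Net change = 124 − 65 = 59.
(Totals: 1020 → 1079.)

No — net change +59 (cost rises by 59).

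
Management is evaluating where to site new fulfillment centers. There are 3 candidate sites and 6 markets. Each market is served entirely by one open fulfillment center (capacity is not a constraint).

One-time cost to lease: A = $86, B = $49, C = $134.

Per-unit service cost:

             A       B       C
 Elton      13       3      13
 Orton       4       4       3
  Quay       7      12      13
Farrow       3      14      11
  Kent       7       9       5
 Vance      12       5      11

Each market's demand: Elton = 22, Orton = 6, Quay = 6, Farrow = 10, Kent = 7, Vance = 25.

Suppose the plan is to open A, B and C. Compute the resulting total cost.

Each market is assigned to its cheapest site among the open ones.
{A, B, C}: Elton→B 3·22=66, Orton→C 3·6=18, Quay→A 7·6=42, Farrow→A 3·10=30, Kent→C 5·7=35, Vance→B 5·25=125. Service 316; fixed 269; total 585.

Total cost: 585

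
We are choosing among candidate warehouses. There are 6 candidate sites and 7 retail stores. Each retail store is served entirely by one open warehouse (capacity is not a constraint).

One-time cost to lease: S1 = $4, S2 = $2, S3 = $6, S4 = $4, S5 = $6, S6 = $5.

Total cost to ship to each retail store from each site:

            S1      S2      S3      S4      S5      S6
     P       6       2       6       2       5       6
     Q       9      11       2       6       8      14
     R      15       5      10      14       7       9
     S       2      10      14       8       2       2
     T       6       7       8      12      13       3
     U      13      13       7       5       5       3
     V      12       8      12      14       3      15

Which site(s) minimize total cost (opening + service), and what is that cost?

Open S2, S3 and S6; minimum total cost 38.

For any fixed open set, each retail store goes to its cheapest open site; total = fixed + service.
{S2, S3, S6}: P→S2 2, Q→S3 2, R→S2 5, S→S6 2, T→S6 3, U→S6 3, V→S2 8. Service 25; fixed 13; total 38.
{S2, S3, S5, S6}: P→S2 2, Q→S3 2, R→S2 5, S→S5 2, T→S6 3, U→S6 3, V→S5 3. Service 20; fixed 19; total 39.
{S2, S5, S6}: service 26 + fixed 13 = 39
{S1, S2, S3, S4, S5, S6}: service 20 + fixed 27 = 47
No other subset beats 38.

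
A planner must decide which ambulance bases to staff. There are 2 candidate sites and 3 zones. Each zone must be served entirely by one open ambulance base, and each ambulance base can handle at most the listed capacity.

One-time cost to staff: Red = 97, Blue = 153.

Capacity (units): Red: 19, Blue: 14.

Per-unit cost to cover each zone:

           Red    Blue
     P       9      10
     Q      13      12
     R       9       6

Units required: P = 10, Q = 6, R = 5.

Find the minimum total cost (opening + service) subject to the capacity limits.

Open {Red, Blue}: P→Red 9·10=90, Q→Blue 12·6=72, R→Blue 6·5=30.
Loads: Red carries 10/19, Blue carries 11/14. Service 192; fixed 250; total 442.
Next best feasible plan costs 448.

Minimum total cost: 442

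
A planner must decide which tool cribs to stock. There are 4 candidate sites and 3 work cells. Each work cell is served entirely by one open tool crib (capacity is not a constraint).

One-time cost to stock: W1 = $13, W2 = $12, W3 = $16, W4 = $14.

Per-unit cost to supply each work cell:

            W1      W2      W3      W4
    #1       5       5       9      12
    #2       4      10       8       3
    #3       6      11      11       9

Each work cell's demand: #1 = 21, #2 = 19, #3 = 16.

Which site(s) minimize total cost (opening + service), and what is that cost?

Open W1 and W4; minimum total cost 285.

For any fixed open set, each work cell goes to its cheapest open site; total = fixed + service.
{W1, W4}: #1→W1 5·21=105, #2→W4 3·19=57, #3→W1 6·16=96. Service 258; fixed 27; total 285.
{W1}: #1→W1 5·21=105, #2→W1 4·19=76, #3→W1 6·16=96. Service 277; fixed 13; total 290.
{W1, W2, W4}: #1→W1 5·21=105, #2→W4 3·19=57, #3→W1 6·16=96. Service 258; fixed 39; total 297.
{W1, W2, W3, W4}: #1→W1 5·21=105, #2→W4 3·19=57, #3→W1 6·16=96. Service 258; fixed 55; total 313.
(All 15 nonempty subsets were checked; W1 and W4 is lowest.)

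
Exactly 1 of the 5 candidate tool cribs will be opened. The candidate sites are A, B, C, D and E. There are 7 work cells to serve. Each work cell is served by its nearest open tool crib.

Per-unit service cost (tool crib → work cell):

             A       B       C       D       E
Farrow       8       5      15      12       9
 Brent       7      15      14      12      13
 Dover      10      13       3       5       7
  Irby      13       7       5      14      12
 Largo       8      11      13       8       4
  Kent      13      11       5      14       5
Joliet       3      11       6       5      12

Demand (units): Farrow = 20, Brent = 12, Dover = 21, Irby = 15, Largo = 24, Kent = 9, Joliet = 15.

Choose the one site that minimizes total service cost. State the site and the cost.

With exactly 1 open, each work cell uses its cheapest among the chosen.
{E}: Farrow→E 9·20=180, Brent→E 13·12=156, Dover→E 7·21=147, Irby→E 12·15=180, Largo→E 4·24=96, Kent→E 5·9=45, Joliet→E 12·15=180. Service cost 984.
{A}: service cost 1003
{C}: service cost 1053
Among all 5 size-1 choices, {E} is lowest.

Choose E only; total service cost 984.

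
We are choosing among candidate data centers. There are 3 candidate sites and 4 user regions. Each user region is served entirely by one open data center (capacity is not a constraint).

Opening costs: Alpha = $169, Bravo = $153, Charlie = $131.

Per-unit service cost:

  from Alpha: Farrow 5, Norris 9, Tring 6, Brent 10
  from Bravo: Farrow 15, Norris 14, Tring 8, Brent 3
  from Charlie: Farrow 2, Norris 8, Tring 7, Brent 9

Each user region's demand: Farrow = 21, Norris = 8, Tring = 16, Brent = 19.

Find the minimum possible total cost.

Minimum total cost: 520

For any fixed open set, each user region goes to its cheapest open site; total = fixed + service.
{Charlie}: Farrow→Charlie 2·21=42, Norris→Charlie 8·8=64, Tring→Charlie 7·16=112, Brent→Charlie 9·19=171. Service 389; fixed 131; total 520.
{Bravo, Charlie}: Farrow→Charlie 2·21=42, Norris→Charlie 8·8=64, Tring→Charlie 7·16=112, Brent→Bravo 3·19=57. Service 275; fixed 284; total 559.
{Alpha}: service 463 + fixed 169 = 632
{Alpha, Bravo, Charlie}: Farrow→Charlie 2·21=42, Norris→Charlie 8·8=64, Tring→Alpha 6·16=96, Brent→Bravo 3·19=57. Service 259; fixed 453; total 712.
(All 7 nonempty subsets were checked; Charlie only is lowest.)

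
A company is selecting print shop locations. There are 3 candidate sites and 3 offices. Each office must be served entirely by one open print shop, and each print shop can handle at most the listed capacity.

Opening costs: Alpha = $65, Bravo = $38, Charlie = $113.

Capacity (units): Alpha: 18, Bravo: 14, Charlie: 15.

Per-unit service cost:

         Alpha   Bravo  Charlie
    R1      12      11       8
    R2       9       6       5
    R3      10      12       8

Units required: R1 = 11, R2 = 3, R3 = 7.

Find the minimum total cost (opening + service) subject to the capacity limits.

Minimum total cost: 312

Open {Alpha, Bravo}: R1→Bravo 11·11=121, R2→Bravo 6·3=18, R3→Alpha 10·7=70.
Loads: Alpha carries 7/18, Bravo carries 14/14. Service 209; fixed 103; total 312.
Next best feasible plan costs 321.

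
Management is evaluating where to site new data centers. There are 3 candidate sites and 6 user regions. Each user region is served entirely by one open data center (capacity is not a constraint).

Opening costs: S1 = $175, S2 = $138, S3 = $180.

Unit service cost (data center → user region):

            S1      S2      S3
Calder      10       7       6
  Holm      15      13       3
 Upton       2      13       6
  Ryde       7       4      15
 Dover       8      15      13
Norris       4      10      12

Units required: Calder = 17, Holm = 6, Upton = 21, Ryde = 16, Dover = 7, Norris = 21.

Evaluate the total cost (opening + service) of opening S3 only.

Each user region is assigned to its cheapest site among the open ones.
{S3}: Calder→S3 6·17=102, Holm→S3 3·6=18, Upton→S3 6·21=126, Ryde→S3 15·16=240, Dover→S3 13·7=91, Norris→S3 12·21=252. Service 829; fixed 180; total 1009.

Total cost: 1009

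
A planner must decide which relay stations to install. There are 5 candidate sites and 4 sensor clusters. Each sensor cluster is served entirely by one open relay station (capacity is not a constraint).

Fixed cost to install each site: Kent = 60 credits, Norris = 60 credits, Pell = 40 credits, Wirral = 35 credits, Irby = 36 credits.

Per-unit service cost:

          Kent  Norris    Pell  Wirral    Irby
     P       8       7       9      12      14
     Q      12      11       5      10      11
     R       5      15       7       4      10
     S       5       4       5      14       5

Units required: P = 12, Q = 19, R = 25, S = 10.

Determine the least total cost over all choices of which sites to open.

Minimum total cost: 428

For any fixed open set, each sensor cluster goes to its cheapest open site; total = fixed + service.
{Pell, Wirral}: P→Pell 9·12=108, Q→Pell 5·19=95, R→Wirral 4·25=100, S→Pell 5·10=50. Service 353; fixed 75; total 428.
{Norris, Pell, Wirral}: P→Norris 7·12=84, Q→Pell 5·19=95, R→Wirral 4·25=100, S→Norris 4·10=40. Service 319; fixed 135; total 454.
{Pell, Wirral, Irby}: service 353 + fixed 111 = 464
{Kent, Norris, Pell, Wirral, Irby}: P→Norris 7·12=84, Q→Pell 5·19=95, R→Wirral 4·25=100, S→Norris 4·10=40. Service 319; fixed 231; total 550.
No other subset beats 428.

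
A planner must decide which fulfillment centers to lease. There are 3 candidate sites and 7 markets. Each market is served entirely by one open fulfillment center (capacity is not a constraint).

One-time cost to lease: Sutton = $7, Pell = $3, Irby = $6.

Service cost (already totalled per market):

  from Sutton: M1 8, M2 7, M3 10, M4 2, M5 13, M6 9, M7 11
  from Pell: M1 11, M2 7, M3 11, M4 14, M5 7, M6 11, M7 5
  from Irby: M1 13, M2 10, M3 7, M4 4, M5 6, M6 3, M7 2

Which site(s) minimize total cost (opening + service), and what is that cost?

Open Sutton and Irby; minimum total cost 48.

For any fixed open set, each market goes to its cheapest open site; total = fixed + service.
{Sutton, Irby}: M1→Sutton 8, M2→Sutton 7, M3→Irby 7, M4→Sutton 2, M5→Irby 6, M6→Irby 3, M7→Irby 2. Service 35; fixed 13; total 48.
{Pell, Irby}: service 40 + fixed 9 = 49
{Sutton, Pell, Irby}: M1→Sutton 8, M2→Sutton 7, M3→Irby 7, M4→Sutton 2, M5→Irby 6, M6→Irby 3, M7→Irby 2. Service 35; fixed 16; total 51.
{Pell}: service 66 + fixed 3 = 69
No other subset beats 48.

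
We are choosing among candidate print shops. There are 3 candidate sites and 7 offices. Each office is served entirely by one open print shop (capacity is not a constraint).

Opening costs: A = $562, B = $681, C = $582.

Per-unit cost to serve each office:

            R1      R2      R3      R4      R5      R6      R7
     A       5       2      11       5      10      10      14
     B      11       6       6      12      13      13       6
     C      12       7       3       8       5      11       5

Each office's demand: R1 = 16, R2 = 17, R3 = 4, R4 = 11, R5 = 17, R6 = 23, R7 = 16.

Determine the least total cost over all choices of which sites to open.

Minimum total cost: 1399

For any fixed open set, each office goes to its cheapest open site; total = fixed + service.
{A}: R1→A 5·16=80, R2→A 2·17=34, R3→A 11·4=44, R4→A 5·11=55, R5→A 10·17=170, R6→A 10·23=230, R7→A 14·16=224. Service 837; fixed 562; total 1399.
{C}: service 829 + fixed 582 = 1411
{A, C}: service 576 + fixed 1144 = 1720
{A, B, C}: service 576 + fixed 1825 = 2401
No other subset beats 1399.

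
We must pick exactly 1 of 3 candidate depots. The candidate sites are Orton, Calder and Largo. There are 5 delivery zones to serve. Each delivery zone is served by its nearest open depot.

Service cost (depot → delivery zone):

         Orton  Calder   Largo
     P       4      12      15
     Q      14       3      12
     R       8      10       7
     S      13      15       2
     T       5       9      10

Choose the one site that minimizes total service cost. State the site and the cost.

With exactly 1 open, each delivery zone uses its cheapest among the chosen.
{Orton}: P→Orton 4, Q→Orton 14, R→Orton 8, S→Orton 13, T→Orton 5. Service cost 44.
{Largo}: service cost 46
{Calder}: service cost 49
Among all 3 size-1 choices, {Orton} is lowest.

Choose Orton only; total service cost 44.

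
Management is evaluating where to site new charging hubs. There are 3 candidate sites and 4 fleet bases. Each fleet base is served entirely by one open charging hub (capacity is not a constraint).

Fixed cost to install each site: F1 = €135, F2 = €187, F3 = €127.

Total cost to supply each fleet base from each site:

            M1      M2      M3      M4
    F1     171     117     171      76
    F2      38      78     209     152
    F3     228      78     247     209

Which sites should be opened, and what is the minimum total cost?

For any fixed open set, each fleet base goes to its cheapest open site; total = fixed + service.
{F2}: M1→F2 38, M2→F2 78, M3→F2 209, M4→F2 152. Service 477; fixed 187; total 664.
{F1}: M1→F1 171, M2→F1 117, M3→F1 171, M4→F1 76. Service 535; fixed 135; total 670.
{F1, F2}: service 363 + fixed 322 = 685
{F1, F2, F3}: service 363 + fixed 449 = 812
(All 7 nonempty subsets were checked; F2 only is lowest.)

Open F2 only; minimum total cost 664.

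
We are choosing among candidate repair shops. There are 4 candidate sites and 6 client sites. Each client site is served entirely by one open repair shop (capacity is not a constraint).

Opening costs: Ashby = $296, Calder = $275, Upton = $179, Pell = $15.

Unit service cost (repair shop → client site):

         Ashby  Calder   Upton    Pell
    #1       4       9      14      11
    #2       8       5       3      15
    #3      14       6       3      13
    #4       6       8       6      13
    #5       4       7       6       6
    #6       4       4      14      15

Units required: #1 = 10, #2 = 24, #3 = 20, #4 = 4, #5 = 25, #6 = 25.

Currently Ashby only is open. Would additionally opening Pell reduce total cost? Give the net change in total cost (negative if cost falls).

Current service cost with {Ashby}: 736.
Adding Pell: each client site re-picks its cheapest; new service cost 716, saving 20.
Extra fixed cost: 15. Net change = 15 − 20 = -5.
(Totals: 1032 → 1027.)

Yes — net change −5 (cost falls by 5).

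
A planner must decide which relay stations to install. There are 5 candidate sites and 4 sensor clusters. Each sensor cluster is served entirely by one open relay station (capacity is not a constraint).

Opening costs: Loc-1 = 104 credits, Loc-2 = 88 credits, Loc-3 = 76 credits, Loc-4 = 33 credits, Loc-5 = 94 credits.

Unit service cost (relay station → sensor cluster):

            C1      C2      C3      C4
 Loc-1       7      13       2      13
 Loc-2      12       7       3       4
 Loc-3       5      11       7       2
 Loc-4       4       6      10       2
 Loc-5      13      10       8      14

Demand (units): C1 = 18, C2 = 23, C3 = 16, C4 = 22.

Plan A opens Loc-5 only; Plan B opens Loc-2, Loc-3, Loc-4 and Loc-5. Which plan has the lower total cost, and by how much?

Plan A: {Loc-5}: C1→Loc-5 13·18=234, C2→Loc-5 10·23=230, C3→Loc-5 8·16=128, C4→Loc-5 14·22=308. Service 900; fixed 94; total 994.
Plan B: {Loc-2, Loc-3, Loc-4, Loc-5}: C1→Loc-4 4·18=72, C2→Loc-4 6·23=138, C3→Loc-2 3·16=48, C4→Loc-3 2·22=44. Service 302; fixed 291; total 593.
Difference: |994 − 593| = 401.

Plan B is cheaper by 401.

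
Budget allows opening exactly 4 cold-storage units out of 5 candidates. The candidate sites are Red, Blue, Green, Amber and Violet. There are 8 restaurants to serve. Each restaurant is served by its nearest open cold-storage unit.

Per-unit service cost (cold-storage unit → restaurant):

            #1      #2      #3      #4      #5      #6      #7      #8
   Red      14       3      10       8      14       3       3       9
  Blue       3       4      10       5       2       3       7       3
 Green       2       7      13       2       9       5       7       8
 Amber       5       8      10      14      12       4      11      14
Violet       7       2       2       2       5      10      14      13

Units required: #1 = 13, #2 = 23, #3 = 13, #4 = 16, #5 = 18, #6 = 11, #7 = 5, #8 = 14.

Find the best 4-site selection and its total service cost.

Choose Red, Blue, Green and Violet; total service cost 256.

With exactly 4 open, each restaurant uses its cheapest among the chosen.
{Red, Blue, Green, Violet}: #1→Green 2·13=26, #2→Violet 2·23=46, #3→Violet 2·13=26, #4→Green 2·16=32, #5→Blue 2·18=36, #6→Red 3·11=33, #7→Red 3·5=15, #8→Blue 3·14=42. Service cost 256.
{Red, Blue, Amber, Violet}: service cost 269
{Blue, Green, Amber, Violet}: service cost 276
Among all 5 size-4 choices, {Red, Blue, Green, Violet} is lowest.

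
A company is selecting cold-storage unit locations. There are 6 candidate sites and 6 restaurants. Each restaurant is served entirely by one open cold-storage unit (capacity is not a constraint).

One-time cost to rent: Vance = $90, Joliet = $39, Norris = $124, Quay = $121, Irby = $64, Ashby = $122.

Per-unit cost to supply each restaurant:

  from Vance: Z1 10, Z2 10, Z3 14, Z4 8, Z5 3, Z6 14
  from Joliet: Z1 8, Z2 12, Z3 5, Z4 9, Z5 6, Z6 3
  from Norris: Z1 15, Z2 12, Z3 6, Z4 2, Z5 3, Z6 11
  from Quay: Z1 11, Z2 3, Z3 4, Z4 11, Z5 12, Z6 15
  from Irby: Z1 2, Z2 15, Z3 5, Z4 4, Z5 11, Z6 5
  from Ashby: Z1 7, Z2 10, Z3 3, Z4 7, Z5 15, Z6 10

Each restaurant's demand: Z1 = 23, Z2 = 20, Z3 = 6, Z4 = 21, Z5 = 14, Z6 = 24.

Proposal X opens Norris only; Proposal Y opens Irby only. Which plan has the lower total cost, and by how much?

Proposal X: {Norris}: Z1→Norris 15·23=345, Z2→Norris 12·20=240, Z3→Norris 6·6=36, Z4→Norris 2·21=42, Z5→Norris 3·14=42, Z6→Norris 11·24=264. Service 969; fixed 124; total 1093.
Proposal Y: {Irby}: Z1→Irby 2·23=46, Z2→Irby 15·20=300, Z3→Irby 5·6=30, Z4→Irby 4·21=84, Z5→Irby 11·14=154, Z6→Irby 5·24=120. Service 734; fixed 64; total 798.
Difference: |1093 − 798| = 295.

Proposal Y is cheaper by 295.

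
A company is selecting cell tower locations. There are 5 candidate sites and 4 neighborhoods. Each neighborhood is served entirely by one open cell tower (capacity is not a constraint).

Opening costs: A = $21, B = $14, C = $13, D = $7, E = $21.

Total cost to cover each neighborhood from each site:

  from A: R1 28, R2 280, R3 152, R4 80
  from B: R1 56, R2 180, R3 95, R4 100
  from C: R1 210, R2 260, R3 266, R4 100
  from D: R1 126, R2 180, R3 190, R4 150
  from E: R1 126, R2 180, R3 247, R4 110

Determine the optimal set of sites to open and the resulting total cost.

Open A and B; minimum total cost 418.

For any fixed open set, each neighborhood goes to its cheapest open site; total = fixed + service.
{A, B}: R1→A 28, R2→B 180, R3→B 95, R4→A 80. Service 383; fixed 35; total 418.
{A, B, D}: service 383 + fixed 42 = 425
{A, B, C}: R1→A 28, R2→B 180, R3→B 95, R4→A 80. Service 383; fixed 48; total 431.
{A, B, C, D, E}: R1→A 28, R2→B 180, R3→B 95, R4→A 80. Service 383; fixed 76; total 459.
No other subset beats 418.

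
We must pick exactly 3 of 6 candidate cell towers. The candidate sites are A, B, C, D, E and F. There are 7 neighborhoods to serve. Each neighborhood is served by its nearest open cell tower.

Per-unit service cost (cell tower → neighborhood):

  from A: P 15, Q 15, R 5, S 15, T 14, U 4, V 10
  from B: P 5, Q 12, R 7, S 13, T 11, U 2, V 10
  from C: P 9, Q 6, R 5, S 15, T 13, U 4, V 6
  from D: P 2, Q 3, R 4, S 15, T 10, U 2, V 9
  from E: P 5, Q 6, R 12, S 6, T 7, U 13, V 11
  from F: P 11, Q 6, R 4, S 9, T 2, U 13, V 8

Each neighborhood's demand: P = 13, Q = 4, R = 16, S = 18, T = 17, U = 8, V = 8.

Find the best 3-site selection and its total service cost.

Choose D, E and F; total service cost 324.

With exactly 3 open, each neighborhood uses its cheapest among the chosen.
{D, E, F}: P→D 2·13=26, Q→D 3·4=12, R→D 4·16=64, S→E 6·18=108, T→F 2·17=34, U→D 2·8=16, V→F 8·8=64. Service cost 324.
{C, D, F}: service cost 362
{B, E, F}: service cost 375
Among all 20 size-3 choices, {D, E, F} is lowest.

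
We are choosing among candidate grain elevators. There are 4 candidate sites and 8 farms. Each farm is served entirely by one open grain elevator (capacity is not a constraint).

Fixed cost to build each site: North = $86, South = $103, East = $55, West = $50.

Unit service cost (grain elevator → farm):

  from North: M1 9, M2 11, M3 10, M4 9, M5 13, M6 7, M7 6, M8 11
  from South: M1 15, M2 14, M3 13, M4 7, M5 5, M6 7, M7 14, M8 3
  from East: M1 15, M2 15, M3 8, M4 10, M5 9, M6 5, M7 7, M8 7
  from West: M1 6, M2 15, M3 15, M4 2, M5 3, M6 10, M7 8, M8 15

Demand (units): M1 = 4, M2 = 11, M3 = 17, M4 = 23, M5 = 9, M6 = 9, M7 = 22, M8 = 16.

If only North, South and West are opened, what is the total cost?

Each farm is assigned to its cheapest site among the open ones.
{North, South, West}: M1→West 6·4=24, M2→North 11·11=121, M3→North 10·17=170, M4→West 2·23=46, M5→West 3·9=27, M6→North 7·9=63, M7→North 6·22=132, M8→South 3·16=48. Service 631; fixed 239; total 870.

Total cost: 870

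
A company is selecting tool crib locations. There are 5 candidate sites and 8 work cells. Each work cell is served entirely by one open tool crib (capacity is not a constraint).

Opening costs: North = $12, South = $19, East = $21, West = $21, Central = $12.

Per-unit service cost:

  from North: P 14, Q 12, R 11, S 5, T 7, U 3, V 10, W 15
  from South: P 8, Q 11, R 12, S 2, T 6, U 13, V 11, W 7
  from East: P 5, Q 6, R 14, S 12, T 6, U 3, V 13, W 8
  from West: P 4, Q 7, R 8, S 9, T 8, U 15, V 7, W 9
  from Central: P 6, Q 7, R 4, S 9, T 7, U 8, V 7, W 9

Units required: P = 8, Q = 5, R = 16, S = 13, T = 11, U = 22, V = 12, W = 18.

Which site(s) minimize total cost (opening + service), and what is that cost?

For any fixed open set, each work cell goes to its cheapest open site; total = fixed + service.
{South, East, Central}: P→East 5·8=40, Q→East 6·5=30, R→Central 4·16=64, S→South 2·13=26, T→South 6·11=66, U→East 3·22=66, V→Central 7·12=84, W→South 7·18=126. Service 502; fixed 52; total 554.
{North, South, Central}: service 515 + fixed 43 = 558
{North, South, West, Central}: service 499 + fixed 64 = 563
{North, South, East, West, Central}: P→West 4·8=32, Q→East 6·5=30, R→Central 4·16=64, S→South 2·13=26, T→South 6·11=66, U→North 3·22=66, V→West 7·12=84, W→South 7·18=126. Service 494; fixed 85; total 579.
No other subset beats 554.

Open South, East and Central; minimum total cost 554.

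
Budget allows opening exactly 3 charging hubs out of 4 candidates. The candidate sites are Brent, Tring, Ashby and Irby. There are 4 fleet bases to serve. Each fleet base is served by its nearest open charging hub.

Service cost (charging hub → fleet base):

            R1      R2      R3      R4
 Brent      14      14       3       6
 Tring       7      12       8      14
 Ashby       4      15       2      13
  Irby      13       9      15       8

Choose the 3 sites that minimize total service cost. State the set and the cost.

Choose Brent, Ashby and Irby; total service cost 21.

With exactly 3 open, each fleet base uses its cheapest among the chosen.
{Brent, Ashby, Irby}: R1→Ashby 4, R2→Irby 9, R3→Ashby 2, R4→Brent 6. Service cost 21.
{Tring, Ashby, Irby}: service cost 23
{Brent, Tring, Ashby}: service cost 24
Among all 4 size-3 choices, {Brent, Ashby, Irby} is lowest.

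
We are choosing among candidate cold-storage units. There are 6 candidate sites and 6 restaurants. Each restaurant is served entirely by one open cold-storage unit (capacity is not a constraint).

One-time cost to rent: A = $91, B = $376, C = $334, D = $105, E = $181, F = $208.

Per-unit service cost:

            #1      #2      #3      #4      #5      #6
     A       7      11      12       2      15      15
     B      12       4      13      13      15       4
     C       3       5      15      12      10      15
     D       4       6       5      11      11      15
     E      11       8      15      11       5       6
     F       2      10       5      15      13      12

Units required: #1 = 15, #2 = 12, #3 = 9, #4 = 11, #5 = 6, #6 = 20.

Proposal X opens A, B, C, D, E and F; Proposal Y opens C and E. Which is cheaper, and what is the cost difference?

Proposal Y is cheaper by 524.

Proposal X: {A, B, C, D, E, F}: #1→F 2·15=30, #2→B 4·12=48, #3→D 5·9=45, #4→A 2·11=22, #5→E 5·6=30, #6→B 4·20=80. Service 255; fixed 1295; total 1550.
Proposal Y: {C, E}: #1→C 3·15=45, #2→C 5·12=60, #3→C 15·9=135, #4→E 11·11=121, #5→E 5·6=30, #6→E 6·20=120. Service 511; fixed 515; total 1026.
Difference: |1550 − 1026| = 524.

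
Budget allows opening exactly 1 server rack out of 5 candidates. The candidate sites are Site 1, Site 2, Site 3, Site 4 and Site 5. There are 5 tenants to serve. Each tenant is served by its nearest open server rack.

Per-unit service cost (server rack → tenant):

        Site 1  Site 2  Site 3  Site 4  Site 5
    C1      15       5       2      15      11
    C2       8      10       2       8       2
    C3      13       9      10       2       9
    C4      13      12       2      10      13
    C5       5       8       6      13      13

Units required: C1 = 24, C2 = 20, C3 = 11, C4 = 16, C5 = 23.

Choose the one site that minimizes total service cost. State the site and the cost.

Choose Site 3 only; total service cost 368.

With exactly 1 open, each tenant uses its cheapest among the chosen.
{Site 3}: C1→Site 3 2·24=48, C2→Site 3 2·20=40, C3→Site 3 10·11=110, C4→Site 3 2·16=32, C5→Site 3 6·23=138. Service cost 368.
{Site 2}: service cost 795
{Site 5}: service cost 910
Among all 5 size-1 choices, {Site 3} is lowest.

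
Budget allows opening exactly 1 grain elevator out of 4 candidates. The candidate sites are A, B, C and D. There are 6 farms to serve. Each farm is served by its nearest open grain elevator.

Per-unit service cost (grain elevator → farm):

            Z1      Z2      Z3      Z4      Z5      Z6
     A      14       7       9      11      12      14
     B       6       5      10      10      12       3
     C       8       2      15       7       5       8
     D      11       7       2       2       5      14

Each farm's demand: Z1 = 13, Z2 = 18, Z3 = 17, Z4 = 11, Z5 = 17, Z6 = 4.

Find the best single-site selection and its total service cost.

With exactly 1 open, each farm uses its cheapest among the chosen.
{D}: Z1→D 11·13=143, Z2→D 7·18=126, Z3→D 2·17=34, Z4→D 2·11=22, Z5→D 5·17=85, Z6→D 14·4=56. Service cost 466.
{C}: service cost 589
{B}: service cost 664
Among all 4 size-1 choices, {D} is lowest.

Choose D only; total service cost 466.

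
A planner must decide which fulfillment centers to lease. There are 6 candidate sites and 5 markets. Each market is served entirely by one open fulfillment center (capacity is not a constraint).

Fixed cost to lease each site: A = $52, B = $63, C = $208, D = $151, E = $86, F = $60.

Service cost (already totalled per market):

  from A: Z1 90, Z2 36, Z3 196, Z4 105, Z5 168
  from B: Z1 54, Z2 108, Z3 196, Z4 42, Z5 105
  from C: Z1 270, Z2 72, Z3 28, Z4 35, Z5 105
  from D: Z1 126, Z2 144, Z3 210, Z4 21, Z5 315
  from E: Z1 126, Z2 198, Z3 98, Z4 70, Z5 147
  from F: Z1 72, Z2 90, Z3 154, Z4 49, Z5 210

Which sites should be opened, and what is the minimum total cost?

Open A, B and E; minimum total cost 536.

For any fixed open set, each market goes to its cheapest open site; total = fixed + service.
{A, B, E}: Z1→B 54, Z2→A 36, Z3→E 98, Z4→B 42, Z5→B 105. Service 335; fixed 201; total 536.
{A, B}: Z1→B 54, Z2→A 36, Z3→A 196, Z4→B 42, Z5→B 105. Service 433; fixed 115; total 548.
{A, C}: Z1→A 90, Z2→A 36, Z3→C 28, Z4→C 35, Z5→C 105. Service 294; fixed 260; total 554.
{A, B, C, D, E, F}: Z1→B 54, Z2→A 36, Z3→C 28, Z4→D 21, Z5→B 105. Service 244; fixed 620; total 864.
No other subset beats 536.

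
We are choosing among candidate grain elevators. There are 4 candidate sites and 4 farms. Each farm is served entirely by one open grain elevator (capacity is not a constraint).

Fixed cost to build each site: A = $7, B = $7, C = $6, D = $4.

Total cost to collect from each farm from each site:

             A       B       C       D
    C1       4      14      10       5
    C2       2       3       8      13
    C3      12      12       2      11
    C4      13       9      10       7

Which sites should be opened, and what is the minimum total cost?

Open A and C; minimum total cost 31.

For any fixed open set, each farm goes to its cheapest open site; total = fixed + service.
{A, C}: C1→A 4, C2→A 2, C3→C 2, C4→C 10. Service 18; fixed 13; total 31.
{A, C, D}: service 15 + fixed 17 = 32
{C, D}: service 22 + fixed 10 = 32
{A, B, C, D}: service 15 + fixed 24 = 39
No other subset beats 31.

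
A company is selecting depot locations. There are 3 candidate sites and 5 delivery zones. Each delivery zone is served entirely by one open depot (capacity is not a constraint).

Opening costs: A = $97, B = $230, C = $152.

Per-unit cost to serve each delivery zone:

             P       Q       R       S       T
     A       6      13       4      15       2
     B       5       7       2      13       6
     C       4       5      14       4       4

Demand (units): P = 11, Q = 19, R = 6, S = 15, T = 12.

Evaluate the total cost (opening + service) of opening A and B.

Each delivery zone is assigned to its cheapest site among the open ones.
{A, B}: P→B 5·11=55, Q→B 7·19=133, R→B 2·6=12, S→B 13·15=195, T→A 2·12=24. Service 419; fixed 327; total 746.

Total cost: 746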